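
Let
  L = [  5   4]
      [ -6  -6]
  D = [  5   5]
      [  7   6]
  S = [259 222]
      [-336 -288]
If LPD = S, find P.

P = [[0, 5], [0, 3]]

Isolating P: multiply by L⁻¹ from the left and D⁻¹ from the right, so P = L⁻¹SD⁻¹.
det L = -6, so L⁻¹ = [[1, 2/3], [-1, -5/6]].
det D = -5; the adjugate gives D⁻¹ = [[-6/5, 1], [7/5, -1]].
L⁻¹S = [[35, 30], [21, 18]].
P = (L⁻¹S)D⁻¹ = [[0, 5], [0, 3]].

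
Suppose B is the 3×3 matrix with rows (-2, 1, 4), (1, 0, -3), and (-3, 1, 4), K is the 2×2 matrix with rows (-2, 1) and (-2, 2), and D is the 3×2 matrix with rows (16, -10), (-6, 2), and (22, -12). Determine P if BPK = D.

P = [[4, -1], [2, -4], [0, 0]]

Isolating P: multiply by B⁻¹ from the left and K⁻¹ from the right, so P = B⁻¹DK⁻¹.
B has determinant 3; B⁻¹ = [[1, 0, -1], [5/3, 4/3, -2/3], [1/3, -1/3, -1/3]].
K has determinant -2; K⁻¹ = [[-1, 1/2], [-1, 1]].
B⁻¹D = [[-6, 2], [4, -6], [0, 0]].
P = (B⁻¹D)K⁻¹ = [[4, -1], [2, -4], [0, 0]].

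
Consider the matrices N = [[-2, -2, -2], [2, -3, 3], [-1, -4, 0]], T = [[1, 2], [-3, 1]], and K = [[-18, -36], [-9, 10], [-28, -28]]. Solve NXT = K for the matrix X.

X = [[0, -4], [4, 0], [5, 4]]

Isolating X: multiply by N⁻¹ from the left and T⁻¹ from the right, so X = N⁻¹KT⁻¹.
N has determinant 4; N⁻¹ = [[3, 2, -3], [-3/4, -1/2, 1/2], [-11/4, -3/2, 5/2]].
det T = 7, so T⁻¹ = [[1/7, -2/7], [3/7, 1/7]].
N⁻¹K = [[12, -4], [4, 8], [-7, 14]].
X = (N⁻¹K)T⁻¹ = [[0, -4], [4, 0], [5, 4]].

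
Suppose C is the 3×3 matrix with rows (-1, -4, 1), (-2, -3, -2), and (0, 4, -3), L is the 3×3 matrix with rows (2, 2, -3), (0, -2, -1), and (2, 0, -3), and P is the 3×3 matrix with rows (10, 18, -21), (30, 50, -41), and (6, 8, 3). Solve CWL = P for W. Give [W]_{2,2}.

W = C⁻¹PL⁻¹ (apply C⁻¹ on the left and L⁻¹ on the right).
det C = -1; the adjugate gives C⁻¹ = [[-17, 8, -11], [6, -3, 4], [8, -4, 5]].
det L = -4, so L⁻¹ = [[-3/2, -3/2, 2], [1/2, 0, -1/2], [-1, -1, 1]].
C⁻¹P = [[4, 6, -4], [-6, -10, 9], [-10, -16, 11]].
W = (C⁻¹P)L⁻¹ = [[1, -2, 1], [-5, 0, 2], [-4, 4, -1]].

0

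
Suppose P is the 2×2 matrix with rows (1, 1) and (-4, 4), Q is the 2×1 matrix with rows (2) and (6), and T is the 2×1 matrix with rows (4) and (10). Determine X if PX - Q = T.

X = [[1], [5]]

PX = T + Q = [[6], [16]].
Since P multiplies X on the left, X = P⁻¹(T + Q).
P has determinant 8; P⁻¹ = [[1/2, -1/8], [1/2, 1/8]].
X = P⁻¹(T + Q) = [[1], [5]].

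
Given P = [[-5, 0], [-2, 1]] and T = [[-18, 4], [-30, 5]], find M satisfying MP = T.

M = [[2, 4], [4, 5]]

Right-multiplying both sides by P⁻¹ gives M = TP⁻¹.
P has determinant -5; P⁻¹ = [[-1/5, 0], [-2/5, 1]].
M = TP⁻¹ = [[-18, 4], [-30, 5]] · [[-1/5, 0], [-2/5, 1]] = [[2, 4], [4, 5]].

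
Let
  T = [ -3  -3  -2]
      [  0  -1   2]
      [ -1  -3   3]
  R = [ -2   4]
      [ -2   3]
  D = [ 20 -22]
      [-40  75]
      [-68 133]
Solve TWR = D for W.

W = [[-1, 3], [-5, 1], [5, 3]]

Isolating W: multiply by T⁻¹ from the left and R⁻¹ from the right, so W = T⁻¹DR⁻¹.
det T = -1; the adjugate gives T⁻¹ = [[-3, -15, 8], [2, 11, -6], [1, 6, -3]].
det R = 2, so R⁻¹ = [[3/2, -2], [1, -1]].
T⁻¹D = [[-4, 5], [8, -17], [-16, 29]].
W = (T⁻¹D)R⁻¹ = [[-1, 3], [-5, 1], [5, 3]].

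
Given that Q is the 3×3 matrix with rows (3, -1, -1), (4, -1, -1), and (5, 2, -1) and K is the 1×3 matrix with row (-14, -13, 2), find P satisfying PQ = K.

P = [[1, 2, -5]]

Since Q sits to the right of P, P = KQ⁻¹.
det Q = -3, so Q⁻¹ = [[-1, 1, 0], [1/3, -2/3, 1/3], [-13/3, 11/3, -1/3]].
P = KQ⁻¹ = [[-14, -13, 2]] · [[-1, 1, 0], [1/3, -2/3, 1/3], [-13/3, 11/3, -1/3]] = [[1, 2, -5]].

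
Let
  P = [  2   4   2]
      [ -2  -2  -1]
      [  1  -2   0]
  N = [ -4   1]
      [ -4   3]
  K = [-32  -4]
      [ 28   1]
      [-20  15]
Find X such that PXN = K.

X = [[4, -1], [2, -3], [-1, 4]]

Left-multiply by P⁻¹ and right-multiply by N⁻¹: X = P⁻¹KN⁻¹.
det P = 4, so P⁻¹ = [[-1/2, -1, 0], [-1/4, -1/2, -1/2], [3/2, 2, 1]].
N has determinant -8; N⁻¹ = [[-3/8, 1/8], [-1/2, 1/2]].
P⁻¹K = [[-12, 1], [4, -7], [-12, 11]].
X = (P⁻¹K)N⁻¹ = [[4, -1], [2, -3], [-1, 4]].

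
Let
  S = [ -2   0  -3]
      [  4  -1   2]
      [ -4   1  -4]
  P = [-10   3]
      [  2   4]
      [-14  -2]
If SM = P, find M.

S is on the left of M, so left-multiply by S⁻¹: M = S⁻¹P.
det S = -4, so S⁻¹ = [[-1/2, 3/4, 3/4], [-2, 1, 2], [0, -1/2, -1/2]].
M = S⁻¹P = [[-1/2, 3/4, 3/4], [-2, 1, 2], [0, -1/2, -1/2]] · [[-10, 3], [2, 4], [-14, -2]] = [[-4, 0], [-6, -6], [6, -1]].

M = [[-4, 0], [-6, -6], [6, -1]]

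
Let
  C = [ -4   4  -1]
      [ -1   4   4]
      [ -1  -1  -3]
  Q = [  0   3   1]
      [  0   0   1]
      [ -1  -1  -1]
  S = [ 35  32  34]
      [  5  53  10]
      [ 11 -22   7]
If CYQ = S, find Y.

Y = [[4, 3, 5], [4, 2, -3], [1, -4, 3]]

Y = C⁻¹SQ⁻¹ (apply C⁻¹ on the left and Q⁻¹ on the right).
det C = -1, so C⁻¹ = [[8, -13, -20], [7, -11, -17], [-5, 8, 12]].
det Q = -3; the adjugate gives Q⁻¹ = [[-1/3, -2/3, -1], [1/3, -1/3, 0], [0, 1, 0]].
C⁻¹S = [[-5, 7, 2], [3, 15, 9], [-3, 0, -6]].
Y = (C⁻¹S)Q⁻¹ = [[4, 3, 5], [4, 2, -3], [1, -4, 3]].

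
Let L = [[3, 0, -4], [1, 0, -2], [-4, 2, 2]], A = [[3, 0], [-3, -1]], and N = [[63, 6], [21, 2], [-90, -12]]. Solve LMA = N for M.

M = [[5, -2], [1, 2], [0, 0]]

M = L⁻¹NA⁻¹ (apply L⁻¹ on the left and A⁻¹ on the right).
det L = 4; the adjugate gives L⁻¹ = [[1, -2, 0], [3/2, -5/2, 1/2], [1/2, -3/2, 0]].
A has determinant -3; A⁻¹ = [[1/3, 0], [-1, -1]].
L⁻¹N = [[21, 2], [-3, -2], [0, 0]].
M = (L⁻¹N)A⁻¹ = [[5, -2], [1, 2], [0, 0]].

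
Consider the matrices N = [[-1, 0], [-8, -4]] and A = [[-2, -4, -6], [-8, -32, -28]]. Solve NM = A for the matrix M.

Since N multiplies M on the left, M = N⁻¹A.
N has determinant 4; N⁻¹ = [[-1, 0], [2, -1/4]].
M = N⁻¹A = [[-1, 0], [2, -1/4]] · [[-2, -4, -6], [-8, -32, -28]] = [[2, 4, 6], [-2, 0, -5]].

M = [[2, 4, 6], [-2, 0, -5]]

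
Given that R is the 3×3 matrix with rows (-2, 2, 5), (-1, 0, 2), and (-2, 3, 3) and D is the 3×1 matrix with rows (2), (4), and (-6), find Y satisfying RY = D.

Left-multiplying both sides by R⁻¹ gives Y = R⁻¹D.
det R = -5, so R⁻¹ = [[6/5, -9/5, -4/5], [1/5, -4/5, 1/5], [3/5, -2/5, -2/5]].
Y = R⁻¹D = [[6/5, -9/5, -4/5], [1/5, -4/5, 1/5], [3/5, -2/5, -2/5]] · [[2], [4], [-6]] = [[0], [-4], [2]].

Y = [[0], [-4], [2]]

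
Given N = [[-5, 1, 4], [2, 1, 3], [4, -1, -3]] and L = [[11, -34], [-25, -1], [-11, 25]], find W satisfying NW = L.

Since N multiplies W on the left, W = N⁻¹L.
det N = -6, so N⁻¹ = [[0, 1/6, 1/6], [-3, 1/6, -23/6], [1, 1/6, 7/6]].
W = N⁻¹L = [[0, 1/6, 1/6], [-3, 1/6, -23/6], [1, 1/6, 7/6]] · [[11, -34], [-25, -1], [-11, 25]] = [[-6, 4], [5, 6], [-6, -5]].

W = [[-6, 4], [5, 6], [-6, -5]]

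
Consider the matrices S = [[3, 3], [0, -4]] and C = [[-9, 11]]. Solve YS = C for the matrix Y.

S is on the right of Y, so right-multiply by S⁻¹: Y = CS⁻¹.
det S = -12; the adjugate gives S⁻¹ = [[1/3, 1/4], [0, -1/4]].
Y = CS⁻¹ = [[-9, 11]] · [[1/3, 1/4], [0, -1/4]] = [[-3, -5]].

Y = [[-3, -5]]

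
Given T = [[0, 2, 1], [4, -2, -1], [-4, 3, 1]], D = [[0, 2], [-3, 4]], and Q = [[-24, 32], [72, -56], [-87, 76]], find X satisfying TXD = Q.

X = T⁻¹QD⁻¹ (apply T⁻¹ on the left and D⁻¹ on the right).
det T = 4; the adjugate gives T⁻¹ = [[1/4, 1/4, 0], [0, 1, 1], [1, -2, -2]].
det D = 6, so D⁻¹ = [[2/3, -1/3], [1/2, 0]].
T⁻¹Q = [[12, -6], [-15, 20], [6, -8]].
X = (T⁻¹Q)D⁻¹ = [[5, -4], [0, 5], [0, -2]].

X = [[5, -4], [0, 5], [0, -2]]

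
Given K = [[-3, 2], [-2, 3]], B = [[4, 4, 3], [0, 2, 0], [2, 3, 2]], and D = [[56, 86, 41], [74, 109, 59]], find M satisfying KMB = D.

M = [[-3, -4, 4], [3, 2, 5]]

M = K⁻¹DB⁻¹ (apply K⁻¹ on the left and B⁻¹ on the right).
K has determinant -5; K⁻¹ = [[-3/5, 2/5], [-2/5, 3/5]].
B has determinant 4; B⁻¹ = [[1, 1/4, -3/2], [0, 1/2, 0], [-1, -1, 2]].
K⁻¹D = [[-4, -8, -1], [22, 31, 19]].
M = (K⁻¹D)B⁻¹ = [[-3, -4, 4], [3, 2, 5]].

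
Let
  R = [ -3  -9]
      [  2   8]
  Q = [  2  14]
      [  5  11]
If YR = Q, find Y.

Y = [[2, 4], [-3, -2]]

Since R sits to the right of Y, Y = QR⁻¹.
det R = -6, so R⁻¹ = [[-4/3, -3/2], [1/3, 1/2]].
Y = QR⁻¹ = [[2, 14], [5, 11]] · [[-4/3, -3/2], [1/3, 1/2]] = [[2, 4], [-3, -2]].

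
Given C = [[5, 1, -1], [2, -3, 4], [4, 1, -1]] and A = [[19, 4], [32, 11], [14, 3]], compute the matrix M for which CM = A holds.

C is on the left of M, so left-multiply by C⁻¹: M = C⁻¹A.
det C = -1, so C⁻¹ = [[1, 0, -1], [-18, 1, 22], [-14, 1, 17]].
M = C⁻¹A = [[1, 0, -1], [-18, 1, 22], [-14, 1, 17]] · [[19, 4], [32, 11], [14, 3]] = [[5, 1], [-2, 5], [4, 6]].

M = [[5, 1], [-2, 5], [4, 6]]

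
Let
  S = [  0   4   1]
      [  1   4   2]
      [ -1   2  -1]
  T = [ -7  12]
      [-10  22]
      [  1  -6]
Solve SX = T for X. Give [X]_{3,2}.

4

Left-multiplying both sides by S⁻¹ gives X = S⁻¹T.
S has determinant 2; S⁻¹ = [[-4, 3, 2], [-1/2, 1/2, 1/2], [3, -2, -2]].
X = S⁻¹T = [[-4, 3, 2], [-1/2, 1/2, 1/2], [3, -2, -2]] · [[-7, 12], [-10, 22], [1, -6]] = [[0, 6], [-1, 2], [-3, 4]].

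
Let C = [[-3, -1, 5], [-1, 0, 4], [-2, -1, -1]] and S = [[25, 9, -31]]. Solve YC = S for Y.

Right-multiplying both sides by C⁻¹ gives Y = SC⁻¹.
det C = 2, so C⁻¹ = [[2, -3, -2], [-9/2, 13/2, 7/2], [1/2, -1/2, -1/2]].
Y = SC⁻¹ = [[25, 9, -31]] · [[2, -3, -2], [-9/2, 13/2, 7/2], [1/2, -1/2, -1/2]] = [[-6, -1, -3]].

Y = [[-6, -1, -3]]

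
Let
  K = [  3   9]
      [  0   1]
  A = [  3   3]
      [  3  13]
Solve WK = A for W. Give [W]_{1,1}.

1

K is on the right of W, so right-multiply by K⁻¹: W = AK⁻¹.
det K = 3; the adjugate gives K⁻¹ = [[1/3, -3], [0, 1]].
W = AK⁻¹ = [[3, 3], [3, 13]] · [[1/3, -3], [0, 1]] = [[1, -6], [1, 4]].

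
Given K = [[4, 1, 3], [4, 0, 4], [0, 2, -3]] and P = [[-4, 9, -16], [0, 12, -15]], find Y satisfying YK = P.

Y = [[3, -4, 3], [6, -6, 3]]

Since K sits to the right of Y, Y = PK⁻¹.
det K = 4; the adjugate gives K⁻¹ = [[-2, 9/4, 1], [3, -3, -1], [2, -2, -1]].
Y = PK⁻¹ = [[-4, 9, -16], [0, 12, -15]] · [[-2, 9/4, 1], [3, -3, -1], [2, -2, -1]] = [[3, -4, 3], [6, -6, 3]].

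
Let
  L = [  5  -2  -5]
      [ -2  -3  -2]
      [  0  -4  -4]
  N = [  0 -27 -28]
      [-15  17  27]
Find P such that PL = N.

P = [[2, 5, 2], [-5, -5, 2]]

Since L sits to the right of P, P = NL⁻¹.
L has determinant -4; L⁻¹ = [[-1, -3, 11/4], [2, 5, -5], [-2, -5, 19/4]].
P = NL⁻¹ = [[0, -27, -28], [-15, 17, 27]] · [[-1, -3, 11/4], [2, 5, -5], [-2, -5, 19/4]] = [[2, 5, 2], [-5, -5, 2]].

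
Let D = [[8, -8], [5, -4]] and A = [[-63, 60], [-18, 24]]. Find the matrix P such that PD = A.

Right-multiplying both sides by D⁻¹ gives P = AD⁻¹.
det D = 8, so D⁻¹ = [[-1/2, 1], [-5/8, 1]].
P = AD⁻¹ = [[-63, 60], [-18, 24]] · [[-1/2, 1], [-5/8, 1]] = [[-6, -3], [-6, 6]].

P = [[-6, -3], [-6, 6]]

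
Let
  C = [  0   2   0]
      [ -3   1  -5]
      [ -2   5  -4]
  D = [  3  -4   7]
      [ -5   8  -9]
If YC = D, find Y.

Right-multiplying both sides by C⁻¹ gives Y = DC⁻¹.
det C = -4; the adjugate gives C⁻¹ = [[-21/4, -2, 5/2], [1/2, 0, 0], [13/4, 1, -3/2]].
Y = DC⁻¹ = [[3, -4, 7], [-5, 8, -9]] · [[-21/4, -2, 5/2], [1/2, 0, 0], [13/4, 1, -3/2]] = [[5, 1, -3], [1, 1, 1]].

Y = [[5, 1, -3], [1, 1, 1]]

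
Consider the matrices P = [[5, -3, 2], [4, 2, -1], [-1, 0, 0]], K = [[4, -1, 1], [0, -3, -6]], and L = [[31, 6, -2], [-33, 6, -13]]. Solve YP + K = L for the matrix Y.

YP = L − K = [[27, 7, -3], [-33, 9, -7]].
Since P sits to the right of Y, Y = (L − K)P⁻¹.
P has determinant 1; P⁻¹ = [[0, 0, -1], [1, 2, 13], [2, 3, 22]].
Y = (L − K)P⁻¹ = [[1, 5, -2], [-5, -3, -4]].

Y = [[1, 5, -2], [-5, -3, -4]]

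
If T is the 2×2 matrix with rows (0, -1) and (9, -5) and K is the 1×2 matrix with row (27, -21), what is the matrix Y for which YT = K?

Since T sits to the right of Y, Y = KT⁻¹.
det T = 9, so T⁻¹ = [[-5/9, 1/9], [-1, 0]].
Y = KT⁻¹ = [[27, -21]] · [[-5/9, 1/9], [-1, 0]] = [[6, 3]].

Y = [[6, 3]]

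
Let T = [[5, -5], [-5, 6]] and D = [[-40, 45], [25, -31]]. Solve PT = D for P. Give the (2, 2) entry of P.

-6

Right-multiplying both sides by T⁻¹ gives P = DT⁻¹.
det T = 5; the adjugate gives T⁻¹ = [[6/5, 1], [1, 1]].
P = DT⁻¹ = [[-40, 45], [25, -31]] · [[6/5, 1], [1, 1]] = [[-3, 5], [-1, -6]].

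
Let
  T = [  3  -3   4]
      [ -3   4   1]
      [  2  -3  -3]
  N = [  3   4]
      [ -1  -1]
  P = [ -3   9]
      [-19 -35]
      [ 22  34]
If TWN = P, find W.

W = T⁻¹PN⁻¹ (apply T⁻¹ on the left and N⁻¹ on the right).
det T = -2, so T⁻¹ = [[9/2, 21/2, 19/2], [7/2, 17/2, 15/2], [-1/2, -3/2, -3/2]].
det N = 1, so N⁻¹ = [[-1, -4], [1, 3]].
T⁻¹P = [[-4, -4], [-7, -11], [-3, -3]].
W = (T⁻¹P)N⁻¹ = [[0, 4], [-4, -5], [0, 3]].

W = [[0, 4], [-4, -5], [0, 3]]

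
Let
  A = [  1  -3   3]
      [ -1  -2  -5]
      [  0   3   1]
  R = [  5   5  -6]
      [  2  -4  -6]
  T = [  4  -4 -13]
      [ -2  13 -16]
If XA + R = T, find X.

XA = T − R = [[-1, -9, -7], [-4, 17, -10]].
A is on the right of X, so right-multiply by A⁻¹: X = (T − R)A⁻¹.
det A = 1; the adjugate gives A⁻¹ = [[13, 12, 21], [1, 1, 2], [-3, -3, -5]].
X = (T − R)A⁻¹ = [[-1, 0, -4], [-5, -1, 0]].

X = [[-1, 0, -4], [-5, -1, 0]]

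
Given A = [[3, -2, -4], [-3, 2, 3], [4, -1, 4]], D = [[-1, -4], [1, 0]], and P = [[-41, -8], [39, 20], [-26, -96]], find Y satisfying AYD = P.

Y = [[2, -5], [-4, 2], [3, 5]]

Left-multiply by A⁻¹ and right-multiply by D⁻¹: Y = A⁻¹PD⁻¹.
det A = 5; the adjugate gives A⁻¹ = [[11/5, 12/5, 2/5], [24/5, 28/5, 3/5], [-1, -1, 0]].
det D = 4, so D⁻¹ = [[0, 1], [-1/4, -1/4]].
A⁻¹P = [[-7, -8], [6, 16], [2, -12]].
Y = (A⁻¹P)D⁻¹ = [[2, -5], [-4, 2], [3, 5]].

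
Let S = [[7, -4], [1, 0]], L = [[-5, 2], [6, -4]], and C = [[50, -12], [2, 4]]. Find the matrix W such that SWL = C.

Left-multiply by S⁻¹ and right-multiply by L⁻¹: W = S⁻¹CL⁻¹.
S has determinant 4; S⁻¹ = [[0, 1], [-1/4, 7/4]].
L has determinant 8; L⁻¹ = [[-1/2, -1/4], [-3/4, -5/8]].
S⁻¹C = [[2, 4], [-9, 10]].
W = (S⁻¹C)L⁻¹ = [[-4, -3], [-3, -4]].

W = [[-4, -3], [-3, -4]]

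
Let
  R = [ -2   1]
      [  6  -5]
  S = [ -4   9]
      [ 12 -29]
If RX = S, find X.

R is on the left of X, so left-multiply by R⁻¹: X = R⁻¹S.
R has determinant 4; R⁻¹ = [[-5/4, -1/4], [-3/2, -1/2]].
X = R⁻¹S = [[-5/4, -1/4], [-3/2, -1/2]] · [[-4, 9], [12, -29]] = [[2, -4], [0, 1]].

X = [[2, -4], [0, 1]]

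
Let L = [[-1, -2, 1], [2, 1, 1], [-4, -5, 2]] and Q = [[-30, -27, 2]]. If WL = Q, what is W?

Right-multiplying both sides by L⁻¹ gives W = QL⁻¹.
det L = 3, so L⁻¹ = [[7/3, -1/3, -1], [-8/3, 2/3, 1], [-2, 1, 1]].
W = QL⁻¹ = [[-30, -27, 2]] · [[7/3, -1/3, -1], [-8/3, 2/3, 1], [-2, 1, 1]] = [[-2, -6, 5]].

W = [[-2, -6, 5]]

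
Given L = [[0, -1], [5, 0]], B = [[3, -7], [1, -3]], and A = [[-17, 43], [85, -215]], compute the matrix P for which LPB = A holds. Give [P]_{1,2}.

Isolating P: multiply by L⁻¹ from the left and B⁻¹ from the right, so P = L⁻¹AB⁻¹.
L has determinant 5; L⁻¹ = [[0, 1/5], [-1, 0]].
det B = -2; the adjugate gives B⁻¹ = [[3/2, -7/2], [1/2, -3/2]].
L⁻¹A = [[17, -43], [17, -43]].
P = (L⁻¹A)B⁻¹ = [[4, 5], [4, 5]].

5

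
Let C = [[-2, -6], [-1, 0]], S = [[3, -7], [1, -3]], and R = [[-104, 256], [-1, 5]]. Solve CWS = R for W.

Isolating W: multiply by C⁻¹ from the left and S⁻¹ from the right, so W = C⁻¹RS⁻¹.
C has determinant -6; C⁻¹ = [[0, -1], [-1/6, 1/3]].
det S = -2; the adjugate gives S⁻¹ = [[3/2, -7/2], [1/2, -3/2]].
C⁻¹R = [[1, -5], [17, -41]].
W = (C⁻¹R)S⁻¹ = [[-1, 4], [5, 2]].

W = [[-1, 4], [5, 2]]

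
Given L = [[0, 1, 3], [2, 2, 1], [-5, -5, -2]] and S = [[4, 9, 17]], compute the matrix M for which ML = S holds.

Right-multiplying both sides by L⁻¹ gives M = SL⁻¹.
det L = -1, so L⁻¹ = [[-1, 13, 5], [1, -15, -6], [0, 5, 2]].
M = SL⁻¹ = [[4, 9, 17]] · [[-1, 13, 5], [1, -15, -6], [0, 5, 2]] = [[5, 2, 0]].

M = [[5, 2, 0]]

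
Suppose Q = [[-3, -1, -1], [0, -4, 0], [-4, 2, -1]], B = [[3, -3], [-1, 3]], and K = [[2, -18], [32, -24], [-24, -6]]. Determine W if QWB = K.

Isolating W: multiply by Q⁻¹ from the left and B⁻¹ from the right, so W = Q⁻¹KB⁻¹.
Q has determinant 4; Q⁻¹ = [[1, -3/4, -1], [0, -1/4, 0], [-4, 5/2, 3]].
B has determinant 6; B⁻¹ = [[1/2, 1/2], [1/6, 1/2]].
Q⁻¹K = [[2, 6], [-8, 6], [0, -6]].
W = (Q⁻¹K)B⁻¹ = [[2, 4], [-3, -1], [-1, -3]].

W = [[2, 4], [-3, -1], [-1, -3]]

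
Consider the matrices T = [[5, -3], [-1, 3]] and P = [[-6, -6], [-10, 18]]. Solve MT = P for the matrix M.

T is on the right of M, so right-multiply by T⁻¹: M = PT⁻¹.
det T = 12, so T⁻¹ = [[1/4, 1/4], [1/12, 5/12]].
M = PT⁻¹ = [[-6, -6], [-10, 18]] · [[1/4, 1/4], [1/12, 5/12]] = [[-2, -4], [-1, 5]].

M = [[-2, -4], [-1, 5]]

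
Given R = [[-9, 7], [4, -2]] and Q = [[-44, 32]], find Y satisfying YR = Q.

R is on the right of Y, so right-multiply by R⁻¹: Y = QR⁻¹.
det R = -10, so R⁻¹ = [[1/5, 7/10], [2/5, 9/10]].
Y = QR⁻¹ = [[-44, 32]] · [[1/5, 7/10], [2/5, 9/10]] = [[4, -2]].

Y = [[4, -2]]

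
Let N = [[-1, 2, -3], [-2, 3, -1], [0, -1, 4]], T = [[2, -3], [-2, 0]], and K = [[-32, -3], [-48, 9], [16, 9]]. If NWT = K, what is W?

Left-multiply by N⁻¹ and right-multiply by T⁻¹: W = N⁻¹KT⁻¹.
N has determinant -1; N⁻¹ = [[-11, 5, -7], [-8, 4, -5], [-2, 1, -1]].
det T = -6; the adjugate gives T⁻¹ = [[0, -1/2], [-1/3, -1/3]].
N⁻¹K = [[0, 15], [-16, 15], [0, 6]].
W = (N⁻¹K)T⁻¹ = [[-5, -5], [-5, 3], [-2, -2]].

W = [[-5, -5], [-5, 3], [-2, -2]]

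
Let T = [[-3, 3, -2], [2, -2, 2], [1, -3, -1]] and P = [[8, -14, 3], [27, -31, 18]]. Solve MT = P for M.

M = [[1, 4, 3], [-5, 5, 2]]

Right-multiplying both sides by T⁻¹ gives M = PT⁻¹.
T has determinant -4; T⁻¹ = [[-2, -9/4, -1/2], [-1, -5/4, -1/2], [1, 3/2, 0]].
M = PT⁻¹ = [[8, -14, 3], [27, -31, 18]] · [[-2, -9/4, -1/2], [-1, -5/4, -1/2], [1, 3/2, 0]] = [[1, 4, 3], [-5, 5, 2]].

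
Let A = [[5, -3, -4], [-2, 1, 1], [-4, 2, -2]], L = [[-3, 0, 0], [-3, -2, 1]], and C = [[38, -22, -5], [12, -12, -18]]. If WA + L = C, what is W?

WA = C − L = [[41, -22, -5], [15, -10, -19]].
Right-multiplying both sides by A⁻¹ gives W = (C − L)A⁻¹.
det A = 4, so A⁻¹ = [[-1, -7/2, 1/4], [-2, -13/2, 3/4], [0, 1/2, -1/4]].
W = (C − L)A⁻¹ = [[3, -3, -5], [5, 3, 1]].

W = [[3, -3, -5], [5, 3, 1]]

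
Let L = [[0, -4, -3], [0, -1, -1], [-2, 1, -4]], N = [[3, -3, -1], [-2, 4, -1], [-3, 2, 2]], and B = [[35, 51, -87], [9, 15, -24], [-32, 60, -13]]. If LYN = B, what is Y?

Y = [[3, -1, -1], [-2, -5, 4], [-1, -4, 2]]

Isolating Y: multiply by L⁻¹ from the left and N⁻¹ from the right, so Y = L⁻¹BN⁻¹.
det L = -2; the adjugate gives L⁻¹ = [[-5/2, 19/2, -1/2], [-1, 3, 0], [1, -4, 0]].
N has determinant 1; N⁻¹ = [[10, 4, 7], [7, 3, 5], [8, 3, 6]].
L⁻¹B = [[14, -15, -4], [-8, -6, 15], [-1, -9, 9]].
Y = (L⁻¹B)N⁻¹ = [[3, -1, -1], [-2, -5, 4], [-1, -4, 2]].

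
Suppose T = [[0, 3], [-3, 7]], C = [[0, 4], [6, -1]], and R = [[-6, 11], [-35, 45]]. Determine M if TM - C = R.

TM = R + C = [[-6, 15], [-29, 44]].
Left-multiplying both sides by T⁻¹ gives M = T⁻¹(R + C).
det T = 9, so T⁻¹ = [[7/9, -1/3], [1/3, 0]].
M = T⁻¹(R + C) = [[5, -3], [-2, 5]].

M = [[5, -3], [-2, 5]]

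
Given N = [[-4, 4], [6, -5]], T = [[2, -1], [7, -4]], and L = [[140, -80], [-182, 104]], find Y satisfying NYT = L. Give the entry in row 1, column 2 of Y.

-1

Left-multiply by N⁻¹ and right-multiply by T⁻¹: Y = N⁻¹LT⁻¹.
N has determinant -4; N⁻¹ = [[5/4, 1], [3/2, 1]].
T has determinant -1; T⁻¹ = [[4, -1], [7, -2]].
N⁻¹L = [[-7, 4], [28, -16]].
Y = (N⁻¹L)T⁻¹ = [[0, -1], [0, 4]].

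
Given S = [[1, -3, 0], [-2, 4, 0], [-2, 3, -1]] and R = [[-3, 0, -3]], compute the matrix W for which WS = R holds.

S is on the right of W, so right-multiply by S⁻¹: W = RS⁻¹.
S has determinant 2; S⁻¹ = [[-2, -3/2, 0], [-1, -1/2, 0], [1, 3/2, -1]].
W = RS⁻¹ = [[-3, 0, -3]] · [[-2, -3/2, 0], [-1, -1/2, 0], [1, 3/2, -1]] = [[3, 0, 3]].

W = [[3, 0, 3]]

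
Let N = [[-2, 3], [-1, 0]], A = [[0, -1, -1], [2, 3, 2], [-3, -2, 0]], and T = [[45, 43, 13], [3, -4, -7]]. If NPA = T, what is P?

P = [[-1, 3, 3], [-5, 2, -3]]

Isolating P: multiply by N⁻¹ from the left and A⁻¹ from the right, so P = N⁻¹TA⁻¹.
det N = 3; the adjugate gives N⁻¹ = [[0, -1], [1/3, -2/3]].
det A = 1; the adjugate gives A⁻¹ = [[4, 2, 1], [-6, -3, -2], [5, 3, 2]].
N⁻¹T = [[-3, 4, 7], [13, 17, 9]].
P = (N⁻¹T)A⁻¹ = [[-1, 3, 3], [-5, 2, -3]].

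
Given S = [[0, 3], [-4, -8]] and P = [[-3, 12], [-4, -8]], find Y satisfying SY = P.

S is on the left of Y, so left-multiply by S⁻¹: Y = S⁻¹P.
det S = 12; the adjugate gives S⁻¹ = [[-2/3, -1/4], [1/3, 0]].
Y = S⁻¹P = [[-2/3, -1/4], [1/3, 0]] · [[-3, 12], [-4, -8]] = [[3, -6], [-1, 4]].

Y = [[3, -6], [-1, 4]]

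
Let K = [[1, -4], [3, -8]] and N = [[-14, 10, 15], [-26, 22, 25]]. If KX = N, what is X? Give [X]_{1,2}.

Left-multiplying both sides by K⁻¹ gives X = K⁻¹N.
K has determinant 4; K⁻¹ = [[-2, 1], [-3/4, 1/4]].
X = K⁻¹N = [[-2, 1], [-3/4, 1/4]] · [[-14, 10, 15], [-26, 22, 25]] = [[2, 2, -5], [4, -2, -5]].

2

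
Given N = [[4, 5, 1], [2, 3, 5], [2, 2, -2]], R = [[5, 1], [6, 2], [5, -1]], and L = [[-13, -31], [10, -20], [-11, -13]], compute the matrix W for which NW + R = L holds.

NW = L − R = [[-18, -32], [4, -22], [-16, -12]].
Left-multiplying both sides by N⁻¹ gives W = N⁻¹(L − R).
N has determinant 4; N⁻¹ = [[-4, 3, 11/2], [7/2, -5/2, -9/2], [-1/2, 1/2, 1/2]].
W = N⁻¹(L − R) = [[-4, -4], [-1, -3], [3, -1]].

W = [[-4, -4], [-1, -3], [3, -1]]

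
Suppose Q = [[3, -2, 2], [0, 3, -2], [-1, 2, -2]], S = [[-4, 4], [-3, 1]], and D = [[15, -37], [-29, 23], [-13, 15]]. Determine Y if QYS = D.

Y = Q⁻¹DS⁻¹ (apply Q⁻¹ on the left and S⁻¹ on the right).
det Q = -4; the adjugate gives Q⁻¹ = [[1/2, 0, 1/2], [-1/2, 1, -3/2], [-3/4, 1, -9/4]].
det S = 8; the adjugate gives S⁻¹ = [[1/8, -1/2], [3/8, -1/2]].
Q⁻¹D = [[1, -11], [-17, 19], [-11, 17]].
Y = (Q⁻¹D)S⁻¹ = [[-4, 5], [5, -1], [5, -3]].

Y = [[-4, 5], [5, -1], [5, -3]]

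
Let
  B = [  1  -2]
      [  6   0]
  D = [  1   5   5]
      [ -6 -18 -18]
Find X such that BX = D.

X = [[-1, -3, -3], [-1, -4, -4]]

Since B multiplies X on the left, X = B⁻¹D.
B has determinant 12; B⁻¹ = [[0, 1/6], [-1/2, 1/12]].
X = B⁻¹D = [[0, 1/6], [-1/2, 1/12]] · [[1, 5, 5], [-6, -18, -18]] = [[-1, -3, -3], [-1, -4, -4]].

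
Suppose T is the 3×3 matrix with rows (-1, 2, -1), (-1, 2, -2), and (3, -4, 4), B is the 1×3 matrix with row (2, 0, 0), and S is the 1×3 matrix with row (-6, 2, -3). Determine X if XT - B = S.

X = [[-1, -4, -3]]

XT = S + B = [[-4, 2, -3]].
T is on the right of X, so right-multiply by T⁻¹: X = (S + B)T⁻¹.
det T = -2; the adjugate gives T⁻¹ = [[0, 2, 1], [1, 1/2, 1/2], [1, -1, 0]].
X = (S + B)T⁻¹ = [[-1, -4, -3]].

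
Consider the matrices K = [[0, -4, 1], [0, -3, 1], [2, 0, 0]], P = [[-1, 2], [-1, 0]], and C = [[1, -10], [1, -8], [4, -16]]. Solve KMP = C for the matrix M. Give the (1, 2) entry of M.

2

M = K⁻¹CP⁻¹ (apply K⁻¹ on the left and P⁻¹ on the right).
K has determinant -2; K⁻¹ = [[0, 0, 1/2], [-1, 1, 0], [-3, 4, 0]].
P has determinant 2; P⁻¹ = [[0, -1], [1/2, -1/2]].
K⁻¹C = [[2, -8], [0, 2], [1, -2]].
M = (K⁻¹C)P⁻¹ = [[-4, 2], [1, -1], [-1, 0]].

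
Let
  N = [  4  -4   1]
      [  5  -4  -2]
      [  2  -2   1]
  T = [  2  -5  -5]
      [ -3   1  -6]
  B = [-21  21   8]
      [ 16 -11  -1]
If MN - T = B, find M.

M = [[1, -3, -4], [0, 3, -1]]

MN = B + T = [[-19, 16, 3], [13, -10, -7]].
Right-multiplying both sides by N⁻¹ gives M = (B + T)N⁻¹.
N has determinant 2; N⁻¹ = [[-4, 1, 6], [-9/2, 1, 13/2], [-1, 0, 2]].
M = (B + T)N⁻¹ = [[1, -3, -4], [0, 3, -1]].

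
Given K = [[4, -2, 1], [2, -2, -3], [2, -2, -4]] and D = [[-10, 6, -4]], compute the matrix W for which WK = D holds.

Since K sits to the right of W, W = DK⁻¹.
K has determinant 4; K⁻¹ = [[1/2, -5/2, 2], [1/2, -9/2, 7/2], [0, 1, -1]].
W = DK⁻¹ = [[-10, 6, -4]] · [[1/2, -5/2, 2], [1/2, -9/2, 7/2], [0, 1, -1]] = [[-2, -6, 5]].

W = [[-2, -6, 5]]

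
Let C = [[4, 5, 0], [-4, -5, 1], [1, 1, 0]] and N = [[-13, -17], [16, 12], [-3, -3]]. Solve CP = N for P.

Left-multiplying both sides by C⁻¹ gives P = C⁻¹N.
C has determinant 1; C⁻¹ = [[-1, 0, 5], [1, 0, -4], [1, 1, 0]].
P = C⁻¹N = [[-1, 0, 5], [1, 0, -4], [1, 1, 0]] · [[-13, -17], [16, 12], [-3, -3]] = [[-2, 2], [-1, -5], [3, -5]].

P = [[-2, 2], [-1, -5], [3, -5]]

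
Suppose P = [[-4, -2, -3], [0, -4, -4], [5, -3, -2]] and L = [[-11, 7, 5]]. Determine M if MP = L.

Since P sits to the right of M, M = LP⁻¹.
det P = -4; the adjugate gives P⁻¹ = [[1, -5/4, 1], [5, -23/4, 4], [-5, 11/2, -4]].
M = LP⁻¹ = [[-11, 7, 5]] · [[1, -5/4, 1], [5, -23/4, 4], [-5, 11/2, -4]] = [[-1, 1, -3]].

M = [[-1, 1, -3]]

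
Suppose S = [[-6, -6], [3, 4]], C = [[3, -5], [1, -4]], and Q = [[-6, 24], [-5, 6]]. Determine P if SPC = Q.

Isolating P: multiply by S⁻¹ from the left and C⁻¹ from the right, so P = S⁻¹QC⁻¹.
S has determinant -6; S⁻¹ = [[-2/3, -1], [1/2, 1]].
C has determinant -7; C⁻¹ = [[4/7, -5/7], [1/7, -3/7]].
S⁻¹Q = [[9, -22], [-8, 18]].
P = (S⁻¹Q)C⁻¹ = [[2, 3], [-2, -2]].

P = [[2, 3], [-2, -2]]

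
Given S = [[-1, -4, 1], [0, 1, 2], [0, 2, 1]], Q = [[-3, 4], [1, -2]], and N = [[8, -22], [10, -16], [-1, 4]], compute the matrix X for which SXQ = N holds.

Isolating X: multiply by S⁻¹ from the left and Q⁻¹ from the right, so X = S⁻¹NQ⁻¹.
det S = 3; the adjugate gives S⁻¹ = [[-1, 2, -3], [0, -1/3, 2/3], [0, 2/3, -1/3]].
Q has determinant 2; Q⁻¹ = [[-1, -2], [-1/2, -3/2]].
S⁻¹N = [[15, -22], [-4, 8], [7, -12]].
X = (S⁻¹N)Q⁻¹ = [[-4, 3], [0, -4], [-1, 4]].

X = [[-4, 3], [0, -4], [-1, 4]]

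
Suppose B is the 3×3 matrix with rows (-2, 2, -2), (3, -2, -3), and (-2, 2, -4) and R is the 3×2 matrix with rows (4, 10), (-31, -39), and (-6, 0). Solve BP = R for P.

P = [[-2, -4], [5, 6], [5, 5]]

B is on the left of P, so left-multiply by B⁻¹: P = B⁻¹R.
det B = 4; the adjugate gives B⁻¹ = [[7/2, 1, -5/2], [9/2, 1, -3], [1/2, 0, -1/2]].
P = B⁻¹R = [[7/2, 1, -5/2], [9/2, 1, -3], [1/2, 0, -1/2]] · [[4, 10], [-31, -39], [-6, 0]] = [[-2, -4], [5, 6], [5, 5]].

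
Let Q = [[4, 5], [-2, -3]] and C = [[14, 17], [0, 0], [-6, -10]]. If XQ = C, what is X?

Since Q sits to the right of X, X = CQ⁻¹.
det Q = -2, so Q⁻¹ = [[3/2, 5/2], [-1, -2]].
X = CQ⁻¹ = [[14, 17], [0, 0], [-6, -10]] · [[3/2, 5/2], [-1, -2]] = [[4, 1], [0, 0], [1, 5]].

X = [[4, 1], [0, 0], [1, 5]]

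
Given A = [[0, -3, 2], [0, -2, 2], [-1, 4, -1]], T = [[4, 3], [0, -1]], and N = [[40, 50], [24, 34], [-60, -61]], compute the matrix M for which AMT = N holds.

M = [[0, 4], [-4, 4], [-1, -4]]

Isolating M: multiply by A⁻¹ from the left and T⁻¹ from the right, so M = A⁻¹NT⁻¹.
det A = 2, so A⁻¹ = [[-3, 5/2, -1], [-1, 1, 0], [-1, 3/2, 0]].
det T = -4, so T⁻¹ = [[1/4, 3/4], [0, -1]].
A⁻¹N = [[0, -4], [-16, -16], [-4, 1]].
M = (A⁻¹N)T⁻¹ = [[0, 4], [-4, 4], [-1, -4]].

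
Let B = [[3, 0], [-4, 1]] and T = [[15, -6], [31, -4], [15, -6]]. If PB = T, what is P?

B is on the right of P, so right-multiply by B⁻¹: P = TB⁻¹.
B has determinant 3; B⁻¹ = [[1/3, 0], [4/3, 1]].
P = TB⁻¹ = [[15, -6], [31, -4], [15, -6]] · [[1/3, 0], [4/3, 1]] = [[-3, -6], [5, -4], [-3, -6]].

P = [[-3, -6], [5, -4], [-3, -6]]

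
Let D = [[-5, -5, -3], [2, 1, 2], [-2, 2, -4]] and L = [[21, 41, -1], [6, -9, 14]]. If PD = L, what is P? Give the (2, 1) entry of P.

Since D sits to the right of P, P = LD⁻¹.
det D = 2; the adjugate gives D⁻¹ = [[-4, -13, -7/2], [2, 7, 2], [3, 10, 5/2]].
P = LD⁻¹ = [[21, 41, -1], [6, -9, 14]] · [[-4, -13, -7/2], [2, 7, 2], [3, 10, 5/2]] = [[-5, 4, 6], [0, -1, -4]].

0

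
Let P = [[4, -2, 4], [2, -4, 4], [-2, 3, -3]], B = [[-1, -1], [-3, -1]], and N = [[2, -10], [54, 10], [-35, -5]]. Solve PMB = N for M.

Isolating M: multiply by P⁻¹ from the left and B⁻¹ from the right, so M = P⁻¹NB⁻¹.
det P = -4, so P⁻¹ = [[0, -3/2, -2], [1/2, 1, 2], [1/2, 2, 3]].
det B = -2; the adjugate gives B⁻¹ = [[1/2, -1/2], [-3/2, 1/2]].
P⁻¹N = [[-11, -5], [-15, -5], [4, 0]].
M = (P⁻¹N)B⁻¹ = [[2, 3], [0, 5], [2, -2]].

M = [[2, 3], [0, 5], [2, -2]]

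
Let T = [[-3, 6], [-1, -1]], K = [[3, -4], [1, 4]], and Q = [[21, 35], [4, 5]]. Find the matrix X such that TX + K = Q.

TX = Q − K = [[18, 39], [3, 1]].
Since T multiplies X on the left, X = T⁻¹(Q − K).
det T = 9; the adjugate gives T⁻¹ = [[-1/9, -2/3], [1/9, -1/3]].
X = T⁻¹(Q − K) = [[-4, -5], [1, 4]].

X = [[-4, -5], [1, 4]]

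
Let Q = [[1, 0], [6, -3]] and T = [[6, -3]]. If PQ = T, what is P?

Since Q sits to the right of P, P = TQ⁻¹.
Q has determinant -3; Q⁻¹ = [[1, 0], [2, -1/3]].
P = TQ⁻¹ = [[6, -3]] · [[1, 0], [2, -1/3]] = [[0, 1]].

P = [[0, 1]]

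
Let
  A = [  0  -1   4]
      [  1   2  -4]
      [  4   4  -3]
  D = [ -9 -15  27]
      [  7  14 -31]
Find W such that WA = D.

A is on the right of W, so right-multiply by A⁻¹: W = DA⁻¹.
det A = -3; the adjugate gives A⁻¹ = [[-10/3, -13/3, 4/3], [13/3, 16/3, -4/3], [4/3, 4/3, -1/3]].
W = DA⁻¹ = [[-9, -15, 27], [7, 14, -31]] · [[-10/3, -13/3, 4/3], [13/3, 16/3, -4/3], [4/3, 4/3, -1/3]] = [[1, -5, -1], [-4, 3, 1]].

W = [[1, -5, -1], [-4, 3, 1]]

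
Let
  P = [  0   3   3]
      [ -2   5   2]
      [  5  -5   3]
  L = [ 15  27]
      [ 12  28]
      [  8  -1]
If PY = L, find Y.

Y = [[5, 4], [4, 6], [1, 3]]

Left-multiplying both sides by P⁻¹ gives Y = P⁻¹L.
det P = 3; the adjugate gives P⁻¹ = [[25/3, -8, -3], [16/3, -5, -2], [-5, 5, 2]].
Y = P⁻¹L = [[25/3, -8, -3], [16/3, -5, -2], [-5, 5, 2]] · [[15, 27], [12, 28], [8, -1]] = [[5, 4], [4, 6], [1, 3]].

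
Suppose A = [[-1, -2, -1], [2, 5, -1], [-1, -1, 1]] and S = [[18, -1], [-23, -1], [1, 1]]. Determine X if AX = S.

X = [[-2, 0], [-5, 0], [-6, 1]]

Left-multiplying both sides by A⁻¹ gives X = A⁻¹S.
det A = -5; the adjugate gives A⁻¹ = [[-4/5, -3/5, -7/5], [1/5, 2/5, 3/5], [-3/5, -1/5, 1/5]].
X = A⁻¹S = [[-4/5, -3/5, -7/5], [1/5, 2/5, 3/5], [-3/5, -1/5, 1/5]] · [[18, -1], [-23, -1], [1, 1]] = [[-2, 0], [-5, 0], [-6, 1]].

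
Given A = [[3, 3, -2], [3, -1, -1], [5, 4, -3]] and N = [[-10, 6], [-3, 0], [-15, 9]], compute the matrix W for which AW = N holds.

W = [[-2, 3], [-2, 3], [-1, 6]]

Left-multiplying both sides by A⁻¹ gives W = A⁻¹N.
A has determinant -1; A⁻¹ = [[-7, -1, 5], [-4, -1, 3], [-17, -3, 12]].
W = A⁻¹N = [[-7, -1, 5], [-4, -1, 3], [-17, -3, 12]] · [[-10, 6], [-3, 0], [-15, 9]] = [[-2, 3], [-2, 3], [-1, 6]].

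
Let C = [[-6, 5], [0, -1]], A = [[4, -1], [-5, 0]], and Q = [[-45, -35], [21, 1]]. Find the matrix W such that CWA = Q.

W = [[-5, -2], [1, 5]]

W = C⁻¹QA⁻¹ (apply C⁻¹ on the left and A⁻¹ on the right).
det C = 6; the adjugate gives C⁻¹ = [[-1/6, -5/6], [0, -1]].
A has determinant -5; A⁻¹ = [[0, -1/5], [-1, -4/5]].
C⁻¹Q = [[-10, 5], [-21, -1]].
W = (C⁻¹Q)A⁻¹ = [[-5, -2], [1, 5]].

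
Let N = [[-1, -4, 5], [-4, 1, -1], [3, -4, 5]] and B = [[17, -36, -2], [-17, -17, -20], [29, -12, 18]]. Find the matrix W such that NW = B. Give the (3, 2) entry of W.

-2

Since N multiplies W on the left, W = N⁻¹B.
N has determinant -4; N⁻¹ = [[-1/4, 0, 1/4], [-17/4, 5, 21/4], [-13/4, 4, 17/4]].
W = N⁻¹B = [[-1/4, 0, 1/4], [-17/4, 5, 21/4], [-13/4, 4, 17/4]] · [[17, -36, -2], [-17, -17, -20], [29, -12, 18]] = [[3, 6, 5], [-5, 5, 3], [0, -2, 3]].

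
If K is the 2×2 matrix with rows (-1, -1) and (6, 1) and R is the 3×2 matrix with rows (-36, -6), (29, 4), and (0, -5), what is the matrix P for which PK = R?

P = [[0, -6], [1, 5], [6, 1]]

Since K sits to the right of P, P = RK⁻¹.
det K = 5, so K⁻¹ = [[1/5, 1/5], [-6/5, -1/5]].
P = RK⁻¹ = [[-36, -6], [29, 4], [0, -5]] · [[1/5, 1/5], [-6/5, -1/5]] = [[0, -6], [1, 5], [6, 1]].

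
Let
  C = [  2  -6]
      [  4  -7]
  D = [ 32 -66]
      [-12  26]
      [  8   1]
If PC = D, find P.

P = [[4, 6], [-2, -2], [-6, 5]]

Since C sits to the right of P, P = DC⁻¹.
C has determinant 10; C⁻¹ = [[-7/10, 3/5], [-2/5, 1/5]].
P = DC⁻¹ = [[32, -66], [-12, 26], [8, 1]] · [[-7/10, 3/5], [-2/5, 1/5]] = [[4, 6], [-2, -2], [-6, 5]].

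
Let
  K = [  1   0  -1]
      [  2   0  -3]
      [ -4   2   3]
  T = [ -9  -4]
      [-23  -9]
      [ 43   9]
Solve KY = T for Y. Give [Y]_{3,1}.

5

Left-multiplying both sides by K⁻¹ gives Y = K⁻¹T.
K has determinant 2; K⁻¹ = [[3, -1, 0], [3, -1/2, 1/2], [2, -1, 0]].
Y = K⁻¹T = [[3, -1, 0], [3, -1/2, 1/2], [2, -1, 0]] · [[-9, -4], [-23, -9], [43, 9]] = [[-4, -3], [6, -3], [5, 1]].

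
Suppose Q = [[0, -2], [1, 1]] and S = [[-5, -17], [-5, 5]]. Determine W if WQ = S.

W = [[6, -5], [-5, -5]]

Q is on the right of W, so right-multiply by Q⁻¹: W = SQ⁻¹.
Q has determinant 2; Q⁻¹ = [[1/2, 1], [-1/2, 0]].
W = SQ⁻¹ = [[-5, -17], [-5, 5]] · [[1/2, 1], [-1/2, 0]] = [[6, -5], [-5, -5]].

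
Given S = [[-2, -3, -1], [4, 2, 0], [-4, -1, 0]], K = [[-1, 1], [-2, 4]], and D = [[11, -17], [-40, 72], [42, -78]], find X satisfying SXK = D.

X = [[1, 5], [2, -2], [-3, -1]]

Left-multiply by S⁻¹ and right-multiply by K⁻¹: X = S⁻¹DK⁻¹.
S has determinant -4; S⁻¹ = [[0, -1/4, -1/2], [0, 1, 1], [-1, -5/2, -2]].
det K = -2, so K⁻¹ = [[-2, 1/2], [-1, 1/2]].
S⁻¹D = [[-11, 21], [2, -6], [5, -7]].
X = (S⁻¹D)K⁻¹ = [[1, 5], [2, -2], [-3, -1]].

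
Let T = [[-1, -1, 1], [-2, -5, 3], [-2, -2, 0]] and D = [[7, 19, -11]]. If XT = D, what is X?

X = [[1, -4, 0]]

T is on the right of X, so right-multiply by T⁻¹: X = DT⁻¹.
det T = -6, so T⁻¹ = [[-1, 1/3, -1/3], [1, -1/3, -1/6], [1, 0, -1/2]].
X = DT⁻¹ = [[7, 19, -11]] · [[-1, 1/3, -1/3], [1, -1/3, -1/6], [1, 0, -1/2]] = [[1, -4, 0]].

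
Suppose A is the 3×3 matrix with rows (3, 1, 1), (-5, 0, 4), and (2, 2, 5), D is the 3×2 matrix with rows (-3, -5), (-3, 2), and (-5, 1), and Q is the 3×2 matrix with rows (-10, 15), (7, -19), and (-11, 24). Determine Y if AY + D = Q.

Y = [[-2, 5], [-1, 4], [0, 1]]

AY = Q − D = [[-7, 20], [10, -21], [-6, 23]].
A is on the left of Y, so left-multiply by A⁻¹: Y = A⁻¹(Q − D).
A has determinant -1; A⁻¹ = [[8, 3, -4], [-33, -13, 17], [10, 4, -5]].
Y = A⁻¹(Q − D) = [[-2, 5], [-1, 4], [0, 1]].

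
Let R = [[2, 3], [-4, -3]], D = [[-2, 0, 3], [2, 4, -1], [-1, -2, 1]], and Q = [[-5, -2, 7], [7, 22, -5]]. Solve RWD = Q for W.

Isolating W: multiply by R⁻¹ from the left and D⁻¹ from the right, so W = R⁻¹QD⁻¹.
det R = 6; the adjugate gives R⁻¹ = [[-1/2, -1/2], [2/3, 1/3]].
det D = -4; the adjugate gives D⁻¹ = [[-1/2, 3/2, 3], [1/4, -1/4, -1], [0, 1, 2]].
R⁻¹Q = [[-1, -10, -1], [-1, 6, 3]].
W = (R⁻¹Q)D⁻¹ = [[-2, 0, 5], [2, 0, -3]].

W = [[-2, 0, 5], [2, 0, -3]]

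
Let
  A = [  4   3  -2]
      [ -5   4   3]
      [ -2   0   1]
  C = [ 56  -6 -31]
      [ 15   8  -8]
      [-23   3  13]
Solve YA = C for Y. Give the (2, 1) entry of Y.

A is on the right of Y, so right-multiply by A⁻¹: Y = CA⁻¹.
A has determinant -3; A⁻¹ = [[-4/3, 1, -17/3], [1/3, 0, 2/3], [-8/3, 2, -31/3]].
Y = CA⁻¹ = [[56, -6, -31], [15, 8, -8], [-23, 3, 13]] · [[-4/3, 1, -17/3], [1/3, 0, 2/3], [-8/3, 2, -31/3]] = [[6, -6, -1], [4, -1, 3], [-3, 3, -2]].

4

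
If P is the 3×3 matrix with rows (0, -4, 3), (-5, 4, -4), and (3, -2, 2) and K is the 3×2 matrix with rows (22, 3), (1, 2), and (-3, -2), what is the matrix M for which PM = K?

M = [[-5, -2], [-4, 3], [2, 5]]

Left-multiplying both sides by P⁻¹ gives M = P⁻¹K.
P has determinant 2; P⁻¹ = [[0, 1, 2], [-1, -9/2, -15/2], [-1, -6, -10]].
M = P⁻¹K = [[0, 1, 2], [-1, -9/2, -15/2], [-1, -6, -10]] · [[22, 3], [1, 2], [-3, -2]] = [[-5, -2], [-4, 3], [2, 5]].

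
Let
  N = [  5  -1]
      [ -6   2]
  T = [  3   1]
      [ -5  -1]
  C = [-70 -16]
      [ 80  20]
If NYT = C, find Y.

Isolating Y: multiply by N⁻¹ from the left and T⁻¹ from the right, so Y = N⁻¹CT⁻¹.
N has determinant 4; N⁻¹ = [[1/2, 1/4], [3/2, 5/4]].
T has determinant 2; T⁻¹ = [[-1/2, -1/2], [5/2, 3/2]].
N⁻¹C = [[-15, -3], [-5, 1]].
Y = (N⁻¹C)T⁻¹ = [[0, 3], [5, 4]].

Y = [[0, 3], [5, 4]]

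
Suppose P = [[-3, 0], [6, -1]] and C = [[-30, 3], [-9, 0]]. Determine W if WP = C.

W = [[4, -3], [3, 0]]

P is on the right of W, so right-multiply by P⁻¹: W = CP⁻¹.
det P = 3, so P⁻¹ = [[-1/3, 0], [-2, -1]].
W = CP⁻¹ = [[-30, 3], [-9, 0]] · [[-1/3, 0], [-2, -1]] = [[4, -3], [3, 0]].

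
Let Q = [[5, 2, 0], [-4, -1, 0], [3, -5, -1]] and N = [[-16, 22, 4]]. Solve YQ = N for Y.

Y = [[4, 6, -4]]

Since Q sits to the right of Y, Y = NQ⁻¹.
det Q = -3; the adjugate gives Q⁻¹ = [[-1/3, -2/3, 0], [4/3, 5/3, 0], [-23/3, -31/3, -1]].
Y = NQ⁻¹ = [[-16, 22, 4]] · [[-1/3, -2/3, 0], [4/3, 5/3, 0], [-23/3, -31/3, -1]] = [[4, 6, -4]].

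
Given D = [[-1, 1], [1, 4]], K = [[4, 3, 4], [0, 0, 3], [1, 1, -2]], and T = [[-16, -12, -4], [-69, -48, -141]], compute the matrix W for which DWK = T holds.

W = [[-1, -5, 3], [-5, -1, 3]]

W = D⁻¹TK⁻¹ (apply D⁻¹ on the left and K⁻¹ on the right).
det D = -5; the adjugate gives D⁻¹ = [[-4/5, 1/5], [1/5, 1/5]].
det K = -3; the adjugate gives K⁻¹ = [[1, -10/3, -3], [-1, 4, 4], [0, 1/3, 0]].
D⁻¹T = [[-1, 0, -25], [-17, -12, -29]].
W = (D⁻¹T)K⁻¹ = [[-1, -5, 3], [-5, -1, 3]].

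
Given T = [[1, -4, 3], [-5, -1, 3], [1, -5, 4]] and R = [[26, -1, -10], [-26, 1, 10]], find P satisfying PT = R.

Right-multiplying both sides by T⁻¹ gives P = RT⁻¹.
det T = -3, so T⁻¹ = [[-11/3, -1/3, 3], [-23/3, -1/3, 6], [-26/3, -1/3, 7]].
P = RT⁻¹ = [[26, -1, -10], [-26, 1, 10]] · [[-11/3, -1/3, 3], [-23/3, -1/3, 6], [-26/3, -1/3, 7]] = [[-1, -5, 2], [1, 5, -2]].

P = [[-1, -5, 2], [1, 5, -2]]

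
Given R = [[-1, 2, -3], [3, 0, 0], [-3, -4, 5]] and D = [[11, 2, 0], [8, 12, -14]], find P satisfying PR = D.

Since R sits to the right of P, P = DR⁻¹.
R has determinant 6; R⁻¹ = [[0, 1/3, 0], [-5/2, -7/3, -3/2], [-2, -5/3, -1]].
P = DR⁻¹ = [[11, 2, 0], [8, 12, -14]] · [[0, 1/3, 0], [-5/2, -7/3, -3/2], [-2, -5/3, -1]] = [[-5, -1, -3], [-2, -2, -4]].

P = [[-5, -1, -3], [-2, -2, -4]]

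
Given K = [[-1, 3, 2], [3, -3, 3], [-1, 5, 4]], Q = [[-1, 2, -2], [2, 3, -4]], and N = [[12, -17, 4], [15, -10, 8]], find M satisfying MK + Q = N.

M = [[1, 4, -2], [-2, 4, 1]]

MK = N − Q = [[13, -19, 6], [13, -13, 12]].
K is on the right of M, so right-multiply by K⁻¹: M = (N − Q)K⁻¹.
K has determinant 6; K⁻¹ = [[-9/2, -1/3, 5/2], [-5/2, -1/3, 3/2], [2, 1/3, -1]].
M = (N − Q)K⁻¹ = [[1, 4, -2], [-2, 4, 1]].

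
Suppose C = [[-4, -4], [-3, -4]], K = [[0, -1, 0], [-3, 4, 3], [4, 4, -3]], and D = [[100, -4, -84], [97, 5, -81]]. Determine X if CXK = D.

X = C⁻¹DK⁻¹ (apply C⁻¹ on the left and K⁻¹ on the right).
det C = 4, so C⁻¹ = [[-1, 1], [3/4, -1]].
det K = -3, so K⁻¹ = [[8, 1, 1], [-1, 0, 0], [28/3, 4/3, 1]].
C⁻¹D = [[-3, 9, 3], [-22, -8, 18]].
X = (C⁻¹D)K⁻¹ = [[-5, 1, 0], [0, 2, -4]].

X = [[-5, 1, 0], [0, 2, -4]]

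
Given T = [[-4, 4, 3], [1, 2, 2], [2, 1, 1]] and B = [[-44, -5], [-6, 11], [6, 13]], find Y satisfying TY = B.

Y = [[6, 5], [-2, 6], [-4, -3]]

T is on the left of Y, so left-multiply by T⁻¹: Y = T⁻¹B.
T has determinant 3; T⁻¹ = [[0, -1/3, 2/3], [1, -10/3, 11/3], [-1, 4, -4]].
Y = T⁻¹B = [[0, -1/3, 2/3], [1, -10/3, 11/3], [-1, 4, -4]] · [[-44, -5], [-6, 11], [6, 13]] = [[6, 5], [-2, 6], [-4, -3]].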